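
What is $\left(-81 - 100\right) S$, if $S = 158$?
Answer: $-28598$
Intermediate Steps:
$\left(-81 - 100\right) S = \left(-81 - 100\right) 158 = \left(-181\right) 158 = -28598$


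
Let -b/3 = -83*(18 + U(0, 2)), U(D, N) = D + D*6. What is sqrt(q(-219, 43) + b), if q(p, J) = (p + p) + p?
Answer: 15*sqrt(17) ≈ 61.847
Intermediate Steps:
U(D, N) = 7*D (U(D, N) = D + 6*D = 7*D)
b = 4482 (b = -(-249)*(18 + 7*0) = -(-249)*(18 + 0) = -(-249)*18 = -3*(-1494) = 4482)
q(p, J) = 3*p (q(p, J) = 2*p + p = 3*p)
sqrt(q(-219, 43) + b) = sqrt(3*(-219) + 4482) = sqrt(-657 + 4482) = sqrt(3825) = 15*sqrt(17)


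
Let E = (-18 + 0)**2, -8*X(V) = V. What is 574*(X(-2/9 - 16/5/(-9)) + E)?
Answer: 5578993/30 ≈ 1.8597e+5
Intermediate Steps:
X(V) = -V/8
E = 324 (E = (-18)**2 = 324)
574*(X(-2/9 - 16/5/(-9)) + E) = 574*(-(-2/9 - 16/5/(-9))/8 + 324) = 574*(-(-2*1/9 - 16*1/5*(-1/9))/8 + 324) = 574*(-(-2/9 - 16/5*(-1/9))/8 + 324) = 574*(-(-2/9 + 16/45)/8 + 324) = 574*(-1/8*2/15 + 324) = 574*(-1/60 + 324) = 574*(19439/60) = 5578993/30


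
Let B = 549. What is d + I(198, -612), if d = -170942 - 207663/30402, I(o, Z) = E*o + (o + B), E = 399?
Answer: -924219083/10134 ≈ -91200.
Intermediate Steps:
I(o, Z) = 549 + 400*o (I(o, Z) = 399*o + (o + 549) = 399*o + (549 + o) = 549 + 400*o)
d = -1732395449/10134 (d = -170942 - 207663*1/30402 = -170942 - 69221/10134 = -1732395449/10134 ≈ -1.7095e+5)
d + I(198, -612) = -1732395449/10134 + (549 + 400*198) = -1732395449/10134 + (549 + 79200) = -1732395449/10134 + 79749 = -924219083/10134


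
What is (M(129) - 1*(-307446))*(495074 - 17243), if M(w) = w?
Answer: 146968869825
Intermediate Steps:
(M(129) - 1*(-307446))*(495074 - 17243) = (129 - 1*(-307446))*(495074 - 17243) = (129 + 307446)*477831 = 307575*477831 = 146968869825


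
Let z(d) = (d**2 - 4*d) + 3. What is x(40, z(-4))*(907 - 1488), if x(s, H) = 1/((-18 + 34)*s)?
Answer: -581/640 ≈ -0.90781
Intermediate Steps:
z(d) = 3 + d**2 - 4*d
x(s, H) = 1/(16*s)
x(40, z(-4))*(907 - 1488) = ((1/16)/40)*(907 - 1488) = ((1/16)*(1/40))*(-581) = (1/640)*(-581) = -581/640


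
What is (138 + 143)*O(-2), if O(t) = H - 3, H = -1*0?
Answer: -843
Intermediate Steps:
H = 0
O(t) = -3 (O(t) = 0 - 3 = -3)
(138 + 143)*O(-2) = (138 + 143)*(-3) = 281*(-3) = -843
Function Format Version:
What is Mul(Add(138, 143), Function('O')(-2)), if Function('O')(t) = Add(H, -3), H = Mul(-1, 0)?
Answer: -843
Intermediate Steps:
H = 0
Function('O')(t) = -3 (Function('O')(t) = Add(0, -3) = -3)
Mul(Add(138, 143), Function('O')(-2)) = Mul(Add(138, 143), -3) = Mul(281, -3) = -843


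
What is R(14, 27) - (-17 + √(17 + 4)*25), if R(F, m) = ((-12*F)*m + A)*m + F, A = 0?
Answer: -122441 - 25*√21 ≈ -1.2256e+5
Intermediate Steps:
R(F, m) = F - 12*F*m² (R(F, m) = ((-12*F)*m + 0)*m + F = (-12*F*m + 0)*m + F = (-12*F*m)*m + F = -12*F*m² + F = F - 12*F*m²)
R(14, 27) - (-17 + √(17 + 4)*25) = 14*(1 - 12*27²) - (-17 + √(17 + 4)*25) = 14*(1 - 12*729) - (-17 + √21*25) = 14*(1 - 8748) - (-17 + 25*√21) = 14*(-8747) + (17 - 25*√21) = -122458 + (17 - 25*√21) = -122441 - 25*√21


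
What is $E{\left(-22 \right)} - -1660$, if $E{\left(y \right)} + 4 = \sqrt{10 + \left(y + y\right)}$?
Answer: $1656 + i \sqrt{34} \approx 1656.0 + 5.831 i$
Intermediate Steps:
$E{\left(y \right)} = -4 + \sqrt{10 + 2 y}$ ($E{\left(y \right)} = -4 + \sqrt{10 + \left(y + y\right)} = -4 + \sqrt{10 + 2 y}$)
$E{\left(-22 \right)} - -1660 = \left(-4 + \sqrt{10 + 2 \left(-22\right)}\right) - -1660 = \left(-4 + \sqrt{10 - 44}\right) + 1660 = \left(-4 + \sqrt{-34}\right) + 1660 = \left(-4 + i \sqrt{34}\right) + 1660 = 1656 + i \sqrt{34}$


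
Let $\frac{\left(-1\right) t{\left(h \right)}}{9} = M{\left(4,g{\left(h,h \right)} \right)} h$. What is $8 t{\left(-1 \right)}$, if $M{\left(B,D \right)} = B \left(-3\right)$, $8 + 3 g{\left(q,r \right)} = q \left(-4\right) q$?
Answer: $-864$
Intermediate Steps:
$g{\left(q,r \right)} = - \frac{8}{3} - \frac{4 q^{2}}{3}$ ($g{\left(q,r \right)} = - \frac{8}{3} + \frac{q \left(-4\right) q}{3} = - \frac{8}{3} + \frac{- 4 q q}{3} = - \frac{8}{3} + \frac{\left(-4\right) q^{2}}{3} = - \frac{8}{3} - \frac{4 q^{2}}{3}$)
$M{\left(B,D \right)} = - 3 B$
$t{\left(h \right)} = 108 h$ ($t{\left(h \right)} = - 9 \left(-3\right) 4 h = - 9 \left(- 12 h\right) = 108 h$)
$8 t{\left(-1 \right)} = 8 \cdot 108 \left(-1\right) = 8 \left(-108\right) = -864$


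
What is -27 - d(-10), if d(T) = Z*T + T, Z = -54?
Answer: -557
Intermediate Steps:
d(T) = -53*T (d(T) = -54*T + T = -53*T)
-27 - d(-10) = -27 - (-53)*(-10) = -27 - 1*530 = -27 - 530 = -557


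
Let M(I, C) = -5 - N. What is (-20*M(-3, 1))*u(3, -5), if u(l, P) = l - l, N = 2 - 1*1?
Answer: 0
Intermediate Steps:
N = 1 (N = 2 - 1 = 1)
u(l, P) = 0
M(I, C) = -6 (M(I, C) = -5 - 1*1 = -5 - 1 = -6)
(-20*M(-3, 1))*u(3, -5) = -20*(-6)*0 = 120*0 = 0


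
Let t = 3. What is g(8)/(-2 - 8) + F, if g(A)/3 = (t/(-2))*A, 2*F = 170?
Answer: 443/5 ≈ 88.600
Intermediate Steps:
F = 85 (F = (½)*170 = 85)
g(A) = -9*A/2 (g(A) = 3*((3/(-2))*A) = 3*((3*(-½))*A) = 3*(-3*A/2) = -9*A/2)
g(8)/(-2 - 8) + F = (-9/2*8)/(-2 - 8) + 85 = -36/(-10) + 85 = -36*(-⅒) + 85 = 18/5 + 85 = 443/5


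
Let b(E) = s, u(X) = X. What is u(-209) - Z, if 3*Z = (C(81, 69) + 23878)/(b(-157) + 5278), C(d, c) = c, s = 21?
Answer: -478060/2271 ≈ -210.51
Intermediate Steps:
b(E) = 21
Z = 3421/2271 (Z = ((69 + 23878)/(21 + 5278))/3 = (23947/5299)/3 = (23947*(1/5299))/3 = (⅓)*(3421/757) = 3421/2271 ≈ 1.5064)
u(-209) - Z = -209 - 1*3421/2271 = -209 - 3421/2271 = -478060/2271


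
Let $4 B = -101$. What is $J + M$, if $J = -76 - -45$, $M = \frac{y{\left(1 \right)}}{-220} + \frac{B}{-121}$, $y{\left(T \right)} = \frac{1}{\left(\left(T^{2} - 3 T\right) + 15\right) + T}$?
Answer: $- \frac{1043221}{33880} \approx -30.792$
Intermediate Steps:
$B = - \frac{101}{4}$ ($B = \frac{1}{4} \left(-101\right) = - \frac{101}{4} \approx -25.25$)
$y{\left(T \right)} = \frac{1}{15 + T^{2} - 2 T}$ ($y{\left(T \right)} = \frac{1}{\left(15 + T^{2} - 3 T\right) + T} = \frac{1}{15 + T^{2} - 2 T}$)
$M = \frac{7059}{33880}$ ($M = \frac{1}{\left(15 + 1^{2} - 2\right) \left(-220\right)} - \frac{101}{4 \left(-121\right)} = \frac{1}{15 + 1 - 2} \left(- \frac{1}{220}\right) - - \frac{101}{484} = \frac{1}{14} \left(- \frac{1}{220}\right) + \frac{101}{484} = - \frac{1}{3080} + \frac{101}{484} = \frac{7059}{33880} \approx 0.20835$)
$J = -31$ ($J = -76 + 45 = -31$)
$J + M = -31 + \frac{7059}{33880} = - \frac{1043221}{33880}$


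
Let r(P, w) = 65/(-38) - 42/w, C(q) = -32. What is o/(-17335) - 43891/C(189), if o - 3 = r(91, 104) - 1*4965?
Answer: 37593861231/27403168 ≈ 1371.9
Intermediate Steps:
r(P, w) = -65/38 - 42/w (r(P, w) = 65*(-1/38) - 42/w = -65/38 - 42/w)
o = -4904545/988 (o = 3 + ((-65/38 - 42/104) - 1*4965) = 3 + ((-65/38 - 42*1/104) - 4965) = 3 + ((-65/38 - 21/52) - 4965) = 3 + (-2089/988 - 4965) = 3 - 4907509/988 = -4904545/988 ≈ -4964.1)
o/(-17335) - 43891/C(189) = -4904545/988/(-17335) - 43891/(-32) = -4904545/988*(-1/17335) - 43891*(-1/32) = 980909/3425396 + 43891/32 = 37593861231/27403168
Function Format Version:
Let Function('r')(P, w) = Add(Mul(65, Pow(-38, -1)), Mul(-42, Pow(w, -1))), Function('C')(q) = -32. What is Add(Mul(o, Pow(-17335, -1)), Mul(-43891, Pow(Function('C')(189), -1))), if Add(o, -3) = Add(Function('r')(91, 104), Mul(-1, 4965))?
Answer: Rational(37593861231, 27403168) ≈ 1371.9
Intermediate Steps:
Function('r')(P, w) = Add(Rational(-65, 38), Mul(-42, Pow(w, -1))) (Function('r')(P, w) = Add(Mul(65, Rational(-1, 38)), Mul(-42, Pow(w, -1))) = Add(Rational(-65, 38), Mul(-42, Pow(w, -1))))
o = Rational(-4904545, 988) (o = Add(3, Add(Add(Rational(-65, 38), Mul(-42, Pow(104, -1))), Mul(-1, 4965))) = Add(3, Add(Add(Rational(-65, 38), Mul(-42, Rational(1, 104))), -4965)) = Add(3, Add(Add(Rational(-65, 38), Rational(-21, 52)), -4965)) = Add(3, Add(Rational(-2089, 988), -4965)) = Add(3, Rational(-4907509, 988)) = Rational(-4904545, 988) ≈ -4964.1)
Add(Mul(o, Pow(-17335, -1)), Mul(-43891, Pow(Function('C')(189), -1))) = Add(Mul(Rational(-4904545, 988), Pow(-17335, -1)), Mul(-43891, Pow(-32, -1))) = Add(Mul(Rational(-4904545, 988), Rational(-1, 17335)), Mul(-43891, Rational(-1, 32))) = Add(Rational(980909, 3425396), Rational(43891, 32)) = Rational(37593861231, 27403168)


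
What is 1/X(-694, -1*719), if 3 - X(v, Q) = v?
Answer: 1/697 ≈ 0.0014347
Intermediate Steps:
X(v, Q) = 3 - v
1/X(-694, -1*719) = 1/(3 - 1*(-694)) = 1/(3 + 694) = 1/697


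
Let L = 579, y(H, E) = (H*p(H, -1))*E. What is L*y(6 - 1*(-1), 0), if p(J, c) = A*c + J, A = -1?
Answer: 0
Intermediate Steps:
p(J, c) = J - c (p(J, c) = -c + J = J - c)
y(H, E) = E*H*(1 + H) (y(H, E) = (H*(H - 1*(-1)))*E = (H*(H + 1))*E = (H*(1 + H))*E = E*H*(1 + H))
L*y(6 - 1*(-1), 0) = 579*(0*(6 - 1*(-1))*(1 + (6 - 1*(-1)))) = 579*(0*(6 + 1)*(1 + (6 + 1))) = 579*(0*7*(1 + 7)) = 579*(0*7*8) = 579*0 = 0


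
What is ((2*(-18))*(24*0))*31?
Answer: 0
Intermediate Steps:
((2*(-18))*(24*0))*31 = -36*0*31 = 0*31 = 0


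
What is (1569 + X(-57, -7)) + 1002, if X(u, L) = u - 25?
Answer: 2489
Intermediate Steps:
X(u, L) = -25 + u
(1569 + X(-57, -7)) + 1002 = (1569 + (-25 - 57)) + 1002 = (1569 - 82) + 1002 = 1487 + 1002 = 2489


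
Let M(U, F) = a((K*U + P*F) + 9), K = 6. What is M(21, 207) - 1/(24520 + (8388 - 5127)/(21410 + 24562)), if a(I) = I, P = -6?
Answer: -415950357993/375745567 ≈ -1107.0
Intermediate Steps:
M(U, F) = 9 - 6*F + 6*U (M(U, F) = (6*U - 6*F) + 9 = (-6*F + 6*U) + 9 = 9 - 6*F + 6*U)
M(21, 207) - 1/(24520 + (8388 - 5127)/(21410 + 24562)) = (9 - 6*207 + 6*21) - 1/(24520 + (8388 - 5127)/(21410 + 24562)) = (9 - 1242 + 126) - 1/(24520 + 3261/45972) = -1107 - 1/(24520 + 3261*(1/45972)) = -1107 - 1/(24520 + 1087/15324) = -1107 - 1/375745567/15324 = -1107 - 1*15324/375745567 = -1107 - 15324/375745567 = -415950357993/375745567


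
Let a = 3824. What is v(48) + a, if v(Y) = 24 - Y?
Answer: 3800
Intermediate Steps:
v(48) + a = (24 - 1*48) + 3824 = (24 - 48) + 3824 = -24 + 3824 = 3800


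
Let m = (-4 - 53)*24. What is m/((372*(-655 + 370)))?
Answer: 2/155 ≈ 0.012903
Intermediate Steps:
m = -1368 (m = -57*24 = -1368)
m/((372*(-655 + 370))) = -1368*1/(372*(-655 + 370)) = -1368/(372*(-285)) = -1368/(-106020) = -1368*(-1/106020) = 2/155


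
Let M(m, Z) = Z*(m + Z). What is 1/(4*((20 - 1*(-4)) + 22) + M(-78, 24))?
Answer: -1/1112 ≈ -0.00089928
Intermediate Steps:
M(m, Z) = Z*(Z + m)
1/(4*((20 - 1*(-4)) + 22) + M(-78, 24)) = 1/(4*((20 - 1*(-4)) + 22) + 24*(24 - 78)) = 1/(4*((20 + 4) + 22) + 24*(-54)) = 1/(4*(24 + 22) - 1296) = 1/(4*46 - 1296) = 1/(184 - 1296) = 1/(-1112) = -1/1112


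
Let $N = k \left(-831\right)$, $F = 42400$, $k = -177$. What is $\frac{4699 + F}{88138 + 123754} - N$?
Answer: $- \frac{31166511505}{211892} \approx -1.4709 \cdot 10^{5}$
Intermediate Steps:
$N = 147087$ ($N = \left(-177\right) \left(-831\right) = 147087$)
$\frac{4699 + F}{88138 + 123754} - N = \frac{4699 + 42400}{88138 + 123754} - 147087 = \frac{47099}{211892} - 147087 = - \frac{31166511505}{211892}$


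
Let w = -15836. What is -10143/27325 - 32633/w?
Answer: 731072177/432718700 ≈ 1.6895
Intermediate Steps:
-10143/27325 - 32633/w = -10143/27325 - 32633/(-15836) = -10143*1/27325 - 32633*(-1/15836) = -10143/27325 + 32633/15836 = 731072177/432718700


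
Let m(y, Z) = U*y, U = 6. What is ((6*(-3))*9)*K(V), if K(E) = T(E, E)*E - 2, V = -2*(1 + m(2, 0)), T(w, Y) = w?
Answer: -109188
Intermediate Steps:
m(y, Z) = 6*y
V = -26 (V = -2*(1 + 6*2) = -2*(1 + 12) = -2*13 = -26)
K(E) = -2 + E² (K(E) = E*E - 2 = E² - 2 = -2 + E²)
((6*(-3))*9)*K(V) = ((6*(-3))*9)*(-2 + (-26)²) = (-18*9)*(-2 + 676) = -162*674 = -109188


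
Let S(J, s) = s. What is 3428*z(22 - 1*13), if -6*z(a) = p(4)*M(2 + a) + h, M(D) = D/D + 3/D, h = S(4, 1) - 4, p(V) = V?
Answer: -39422/33 ≈ -1194.6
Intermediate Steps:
h = -3 (h = 1 - 4 = -3)
M(D) = 1 + 3/D
z(a) = ½ - 2*(5 + a)/(3*(2 + a)) (z(a) = -(4*((3 + (2 + a))/(2 + a)) - 3)/6 = -(4*((5 + a)/(2 + a)) - 3)/6 = -(4*(5 + a)/(2 + a) - 3)/6 = -(-3 + 4*(5 + a)/(2 + a))/6 = ½ - 2*(5 + a)/(3*(2 + a)))
3428*z(22 - 1*13) = 3428*((-14 - (22 - 1*13))/(6*(2 + (22 - 1*13)))) = 3428*((-14 - (22 - 13))/(6*(2 + (22 - 13)))) = 3428*((-14 - 1*9)/(6*(2 + 9))) = 3428*((⅙)*(-14 - 9)/11) = 3428*((⅙)*(1/11)*(-23)) = 3428*(-23/66) = -39422/33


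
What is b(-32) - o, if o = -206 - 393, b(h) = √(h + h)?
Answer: 599 + 8*I ≈ 599.0 + 8.0*I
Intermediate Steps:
b(h) = √2*√h (b(h) = √(2*h) = √2*√h)
o = -599
b(-32) - o = √2*√(-32) - 1*(-599) = √2*(4*I*√2) + 599 = 8*I + 599 = 599 + 8*I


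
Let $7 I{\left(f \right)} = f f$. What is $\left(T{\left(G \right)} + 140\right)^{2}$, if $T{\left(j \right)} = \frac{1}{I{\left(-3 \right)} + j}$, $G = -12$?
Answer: $\frac{110103049}{5625} \approx 19574.0$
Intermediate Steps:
$I{\left(f \right)} = \frac{f^{2}}{7}$ ($I{\left(f \right)} = \frac{f f}{7} = \frac{f^{2}}{7}$)
$T{\left(j \right)} = \frac{1}{\frac{9}{7} + j}$ ($T{\left(j \right)} = \frac{1}{\frac{\left(-3\right)^{2}}{7} + j} = \frac{1}{\frac{1}{7} \cdot 9 + j} = \frac{1}{\frac{9}{7} + j}$)
$\left(T{\left(G \right)} + 140\right)^{2} = \left(\frac{7}{9 + 7 \left(-12\right)} + 140\right)^{2} = \left(\frac{7}{9 - 84} + 140\right)^{2} = \left(\frac{7}{-75} + 140\right)^{2} = \left(7 \left(- \frac{1}{75}\right) + 140\right)^{2} = \left(- \frac{7}{75} + 140\right)^{2} = \left(\frac{10493}{75}\right)^{2} = \frac{110103049}{5625}$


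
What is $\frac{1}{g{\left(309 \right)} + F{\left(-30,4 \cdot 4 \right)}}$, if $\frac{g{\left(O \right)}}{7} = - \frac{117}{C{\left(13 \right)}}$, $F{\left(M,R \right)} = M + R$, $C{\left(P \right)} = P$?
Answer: $- \frac{1}{77} \approx -0.012987$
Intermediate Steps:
$g{\left(O \right)} = -63$ ($g{\left(O \right)} = 7 \left(- \frac{117}{13}\right) = 7 \left(\left(-117\right) \frac{1}{13}\right) = 7 \left(-9\right) = -63$)
$\frac{1}{g{\left(309 \right)} + F{\left(-30,4 \cdot 4 \right)}} = \frac{1}{-63 + \left(-30 + 4 \cdot 4\right)} = \frac{1}{-63 + \left(-30 + 16\right)} = \frac{1}{-63 - 14} = \frac{1}{-77} = - \frac{1}{77}$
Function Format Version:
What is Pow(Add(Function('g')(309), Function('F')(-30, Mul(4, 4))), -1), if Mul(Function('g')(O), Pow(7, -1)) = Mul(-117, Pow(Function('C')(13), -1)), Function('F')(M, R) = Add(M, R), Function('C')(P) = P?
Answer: Rational(-1, 77) ≈ -0.012987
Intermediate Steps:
Function('g')(O) = -63 (Function('g')(O) = Mul(7, Mul(-117, Pow(13, -1))) = Mul(7, Mul(-117, Rational(1, 13))) = Mul(7, -9) = -63)
Pow(Add(Function('g')(309), Function('F')(-30, Mul(4, 4))), -1) = Pow(Add(-63, Add(-30, Mul(4, 4))), -1) = Pow(Add(-63, Add(-30, 16)), -1) = Pow(Add(-63, -14), -1) = Pow(-77, -1) = Rational(-1, 77)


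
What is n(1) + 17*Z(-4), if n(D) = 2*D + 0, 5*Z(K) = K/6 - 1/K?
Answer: 7/12 ≈ 0.58333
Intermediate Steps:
Z(K) = -1/(5*K) + K/30 (Z(K) = (K/6 - 1/K)/5 = (-1/K + K/6)/5 = -1/(5*K) + K/30)
n(D) = 2*D
n(1) + 17*Z(-4) = 2*1 + 17*((1/30)*(-6 + (-4)²)/(-4)) = 2 + 17*((1/30)*(-¼)*(-6 + 16)) = 2 + 17*((1/30)*(-¼)*10) = 2 + 17*(-1/12) = 2 - 17/12 = 7/12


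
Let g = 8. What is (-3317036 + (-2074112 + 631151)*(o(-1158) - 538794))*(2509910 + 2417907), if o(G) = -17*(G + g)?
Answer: 3692144832548770016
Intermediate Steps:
o(G) = -136 - 17*G (o(G) = -17*(G + 8) = -17*(8 + G) = -136 - 17*G)
(-3317036 + (-2074112 + 631151)*(o(-1158) - 538794))*(2509910 + 2417907) = (-3317036 + (-2074112 + 631151)*((-136 - 17*(-1158)) - 538794))*(2509910 + 2417907) = (-3317036 - 1442961*((-136 + 19686) - 538794))*4927817 = (-3317036 - 1442961*(19550 - 538794))*4927817 = (-3317036 - 1442961*(-519244))*4927817 = (-3317036 + 749248841484)*4927817 = 749245524448*4927817 = 3692144832548770016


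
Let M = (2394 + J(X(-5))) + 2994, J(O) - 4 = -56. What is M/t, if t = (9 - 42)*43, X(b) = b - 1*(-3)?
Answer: -5336/1419 ≈ -3.7604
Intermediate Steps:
X(b) = 3 + b (X(b) = b + 3 = 3 + b)
J(O) = -52 (J(O) = 4 - 56 = -52)
M = 5336 (M = (2394 - 52) + 2994 = 2342 + 2994 = 5336)
t = -1419 (t = -33*43 = -1419)
M/t = 5336/(-1419) = 5336*(-1/1419) = -5336/1419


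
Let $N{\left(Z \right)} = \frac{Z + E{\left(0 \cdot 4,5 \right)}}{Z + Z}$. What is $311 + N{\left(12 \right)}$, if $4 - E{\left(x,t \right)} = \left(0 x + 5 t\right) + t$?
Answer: $\frac{3725}{12} \approx 310.42$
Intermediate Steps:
$E{\left(x,t \right)} = 4 - 6 t$ ($E{\left(x,t \right)} = 4 - \left(\left(0 x + 5 t\right) + t\right) = 4 - \left(\left(0 + 5 t\right) + t\right) = 4 - \left(5 t + t\right) = 4 - 6 t$)
$N{\left(Z \right)} = \frac{-26 + Z}{2 Z}$ ($N{\left(Z \right)} = \frac{Z + \left(4 - 30\right)}{Z + Z} = \frac{Z + \left(4 - 30\right)}{2 Z} = \left(Z - 26\right) \frac{1}{2 Z} = \left(-26 + Z\right) \frac{1}{2 Z} = \frac{-26 + Z}{2 Z}$)
$311 + N{\left(12 \right)} = 311 + \frac{-26 + 12}{2 \cdot 12} = 311 + \frac{1}{2} \cdot \frac{1}{12} \left(-14\right) = 311 - \frac{7}{12} = \frac{3725}{12}$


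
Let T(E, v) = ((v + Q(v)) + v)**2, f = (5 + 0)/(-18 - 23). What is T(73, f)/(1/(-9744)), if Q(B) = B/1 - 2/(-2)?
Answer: -6586944/1681 ≈ -3918.5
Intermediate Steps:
f = -5/41 (f = 5/(-41) = 5*(-1/41) = -5/41 ≈ -0.12195)
Q(B) = 1 + B (Q(B) = B*1 - 2*(-1/2) = B + 1 = 1 + B)
T(E, v) = (1 + 3*v)**2 (T(E, v) = ((v + (1 + v)) + v)**2 = ((1 + 2*v) + v)**2 = (1 + 3*v)**2)
T(73, f)/(1/(-9744)) = (1 + 3*(-5/41))**2/(1/(-9744)) = (1 - 15/41)**2/(-1/9744) = (26/41)**2*(-9744) = (676/1681)*(-9744) = -6586944/1681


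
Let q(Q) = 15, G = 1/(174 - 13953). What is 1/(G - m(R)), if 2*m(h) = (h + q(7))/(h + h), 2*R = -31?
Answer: -1708596/13903 ≈ -122.89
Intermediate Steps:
G = -1/13779 (G = 1/(-13779) = -1/13779 ≈ -7.2574e-5)
R = -31/2 (R = (½)*(-31) = -31/2 ≈ -15.500)
m(h) = (15 + h)/(4*h) (m(h) = ((h + 15)/(h + h))/2 = ((15 + h)/((2*h)))/2 = ((15 + h)*(1/(2*h)))/2 = ((15 + h)/(2*h))/2 = (15 + h)/(4*h))
1/(G - m(R)) = 1/(-1/13779 - (15 - 31/2)/(4*(-31/2))) = 1/(-1/13779 - (-2)*(-1)/(4*31*2)) = 1/(-1/13779 - 1*1/124) = 1/(-1/13779 - 1/124) = 1/(-13903/1708596) = -1708596/13903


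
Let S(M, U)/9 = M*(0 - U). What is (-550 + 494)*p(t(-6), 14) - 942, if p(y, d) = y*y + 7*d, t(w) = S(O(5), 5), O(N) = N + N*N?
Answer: -102066430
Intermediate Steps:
O(N) = N + N**2
S(M, U) = -9*M*U (S(M, U) = 9*(M*(0 - U)) = 9*(M*(-U)) = 9*(-M*U) = -9*M*U)
t(w) = -1350 (t(w) = -9*5*(1 + 5)*5 = -9*5*6*5 = -9*30*5 = -1350)
p(y, d) = y**2 + 7*d
(-550 + 494)*p(t(-6), 14) - 942 = (-550 + 494)*((-1350)**2 + 7*14) - 942 = -56*(1822500 + 98) - 942 = -56*1822598 - 942 = -102065488 - 942 = -102066430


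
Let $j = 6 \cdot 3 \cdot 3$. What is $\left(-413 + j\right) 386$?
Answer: $-138574$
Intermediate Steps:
$j = 54$ ($j = 18 \cdot 3 = 54$)
$\left(-413 + j\right) 386 = \left(-413 + 54\right) 386 = \left(-359\right) 386 = -138574$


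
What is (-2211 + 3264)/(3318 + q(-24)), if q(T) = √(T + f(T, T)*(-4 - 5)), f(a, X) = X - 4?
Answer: 582309/1834816 - 351*√57/1834816 ≈ 0.31592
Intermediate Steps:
f(a, X) = -4 + X
q(T) = √(36 - 8*T) (q(T) = √(T + (-4 + T)*(-4 - 5)) = √(T + (-4 + T)*(-9)) = √(T + (36 - 9*T)) = √(36 - 8*T))
(-2211 + 3264)/(3318 + q(-24)) = (-2211 + 3264)/(3318 + 2*√(9 - 2*(-24))) = 1053/(3318 + 2*√(9 + 48)) = 1053/(3318 + 2*√57)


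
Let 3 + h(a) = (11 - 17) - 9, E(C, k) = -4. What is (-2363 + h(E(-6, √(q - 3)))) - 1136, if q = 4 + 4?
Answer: -3517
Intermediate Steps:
q = 8
h(a) = -18 (h(a) = -3 + ((11 - 17) - 9) = -3 + (-6 - 9) = -3 - 15 = -18)
(-2363 + h(E(-6, √(q - 3)))) - 1136 = (-2363 - 18) - 1136 = -2381 - 1136 = -3517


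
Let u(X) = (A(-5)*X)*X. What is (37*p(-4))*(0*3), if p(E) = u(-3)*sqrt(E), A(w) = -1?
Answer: 0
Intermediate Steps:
u(X) = -X**2 (u(X) = (-X)*X = -X**2)
p(E) = -9*sqrt(E) (p(E) = (-1*(-3)**2)*sqrt(E) = (-1*9)*sqrt(E) = -9*sqrt(E))
(37*p(-4))*(0*3) = (37*(-18*I))*(0*3) = (37*(-18*I))*0 = -666*I*0 = 0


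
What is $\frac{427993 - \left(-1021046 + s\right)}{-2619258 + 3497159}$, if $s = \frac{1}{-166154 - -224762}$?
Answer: $\frac{84925277711}{51452021808} \approx 1.6506$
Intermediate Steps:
$s = \frac{1}{58608}$ ($s = \frac{1}{-166154 + 224762} = \frac{1}{58608} \approx 1.7063 \cdot 10^{-5}$)
$\frac{427993 - \left(-1021046 + s\right)}{-2619258 + 3497159} = \frac{427993 + \left(1021046 - \frac{1}{58608}\right)}{-2619258 + 3497159} = \frac{427993 + \left(1021046 - \frac{1}{58608}\right)}{877901} = \left(427993 + \frac{59841463967}{58608}\right) \frac{1}{877901} = \frac{84925277711}{58608} \cdot \frac{1}{877901} = \frac{84925277711}{51452021808}$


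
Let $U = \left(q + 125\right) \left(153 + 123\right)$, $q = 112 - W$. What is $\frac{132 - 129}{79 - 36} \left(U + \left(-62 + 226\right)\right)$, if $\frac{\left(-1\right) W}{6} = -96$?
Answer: $- \frac{280200}{43} \approx -6516.3$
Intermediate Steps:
$W = 576$ ($W = \left(-6\right) \left(-96\right) = 576$)
$q = -464$ ($q = 112 - 576 = -464$)
$U = -93564$ ($U = \left(-464 + 125\right) \left(153 + 123\right) = \left(-339\right) 276 = -93564$)
$\frac{132 - 129}{79 - 36} \left(U + \left(-62 + 226\right)\right) = \frac{132 - 129}{79 - 36} \left(-93564 + \left(-62 + 226\right)\right) = \frac{3}{43} \left(-93564 + 164\right) = 3 \cdot \frac{1}{43} \left(-93400\right) = \frac{3}{43} \left(-93400\right) = - \frac{280200}{43}$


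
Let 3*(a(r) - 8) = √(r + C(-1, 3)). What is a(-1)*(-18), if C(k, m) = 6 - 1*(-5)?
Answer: -144 - 6*√10 ≈ -162.97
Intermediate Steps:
C(k, m) = 11 (C(k, m) = 6 + 5 = 11)
a(r) = 8 + √(11 + r)/3 (a(r) = 8 + √(r + 11)/3 = 8 + √(11 + r)/3)
a(-1)*(-18) = (8 + √(11 - 1)/3)*(-18) = (8 + √10/3)*(-18) = -144 - 6*√10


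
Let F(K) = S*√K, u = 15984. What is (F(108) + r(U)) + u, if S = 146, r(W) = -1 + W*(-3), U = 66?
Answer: 15785 + 876*√3 ≈ 17302.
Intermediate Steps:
r(W) = -1 - 3*W
F(K) = 146*√K
(F(108) + r(U)) + u = (146*√108 + (-1 - 3*66)) + 15984 = (146*(6*√3) + (-1 - 198)) + 15984 = (876*√3 - 199) + 15984 = (-199 + 876*√3) + 15984 = 15785 + 876*√3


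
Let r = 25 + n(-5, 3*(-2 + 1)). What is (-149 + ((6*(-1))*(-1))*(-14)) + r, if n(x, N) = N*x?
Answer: -193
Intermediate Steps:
r = 40 (r = 25 + (3*(-2 + 1))*(-5) = 25 + (3*(-1))*(-5) = 25 - 3*(-5) = 25 + 15 = 40)
(-149 + ((6*(-1))*(-1))*(-14)) + r = (-149 + ((6*(-1))*(-1))*(-14)) + 40 = (-149 - 6*(-1)*(-14)) + 40 = (-149 + 6*(-14)) + 40 = (-149 - 84) + 40 = -233 + 40 = -193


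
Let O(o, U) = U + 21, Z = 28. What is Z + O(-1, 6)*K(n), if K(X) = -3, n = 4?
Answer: -53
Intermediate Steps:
O(o, U) = 21 + U
Z + O(-1, 6)*K(n) = 28 + (21 + 6)*(-3) = 28 + 27*(-3) = 28 - 81 = -53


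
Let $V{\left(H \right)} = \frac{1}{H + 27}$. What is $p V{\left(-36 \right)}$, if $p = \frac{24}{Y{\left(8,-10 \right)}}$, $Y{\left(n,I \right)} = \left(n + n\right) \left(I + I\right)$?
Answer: $\frac{1}{120} \approx 0.0083333$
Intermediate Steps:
$Y{\left(n,I \right)} = 4 I n$ ($Y{\left(n,I \right)} = 2 n 2 I = 4 I n$)
$p = - \frac{3}{40}$ ($p = \frac{24}{4 \left(-10\right) 8} = \frac{24}{-320} = 24 \left(- \frac{1}{320}\right) = - \frac{3}{40} \approx -0.075$)
$V{\left(H \right)} = \frac{1}{27 + H}$
$p V{\left(-36 \right)} = - \frac{3}{40 \left(27 - 36\right)} = - \frac{3}{40 \left(-9\right)} = \left(- \frac{3}{40}\right) \left(- \frac{1}{9}\right) = \frac{1}{120}$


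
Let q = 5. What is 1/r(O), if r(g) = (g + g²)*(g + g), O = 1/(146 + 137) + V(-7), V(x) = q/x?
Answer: 7774159141/2271903744 ≈ 3.4219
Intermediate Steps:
V(x) = 5/x
O = -1408/1981 (O = 1/(146 + 137) + 5/(-7) = 1/283 + 5*(-⅐) = 1/283 - 5/7 = -1408/1981 ≈ -0.71075)
r(g) = 2*g*(g + g²) (r(g) = (g + g²)*(2*g) = 2*g*(g + g²))
1/r(O) = 1/(2*(-1408/1981)²*(1 - 1408/1981)) = 1/(2*(1982464/3924361)*(573/1981)) = 1/(2271903744/7774159141) = 7774159141/2271903744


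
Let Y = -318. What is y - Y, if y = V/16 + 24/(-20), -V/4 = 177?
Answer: 5451/20 ≈ 272.55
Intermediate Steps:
V = -708 (V = -4*177 = -708)
y = -909/20 (y = -708/16 + 24/(-20) = -708*1/16 + 24*(-1/20) = -177/4 - 6/5 = -909/20 ≈ -45.450)
y - Y = -909/20 - 1*(-318) = -909/20 + 318 = 5451/20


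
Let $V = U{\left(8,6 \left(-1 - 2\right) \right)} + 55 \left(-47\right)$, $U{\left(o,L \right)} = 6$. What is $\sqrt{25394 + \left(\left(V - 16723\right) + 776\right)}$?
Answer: $2 \sqrt{1717} \approx 82.873$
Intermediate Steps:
$V = -2579$ ($V = 6 + 55 \left(-47\right) = 6 - 2585 = -2579$)
$\sqrt{25394 + \left(\left(V - 16723\right) + 776\right)} = \sqrt{25394 + \left(\left(-2579 - 16723\right) + 776\right)} = \sqrt{25394 + \left(-19302 + 776\right)} = \sqrt{25394 - 18526} = \sqrt{6868} = 2 \sqrt{1717}$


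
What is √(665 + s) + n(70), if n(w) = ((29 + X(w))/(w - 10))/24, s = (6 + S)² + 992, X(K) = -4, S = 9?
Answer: 5/288 + √1882 ≈ 43.399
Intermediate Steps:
s = 1217 (s = (6 + 9)² + 992 = 15² + 992 = 225 + 992 = 1217)
n(w) = 25/(24*(-10 + w)) (n(w) = ((29 - 4)/(w - 10))/24 = (25/(-10 + w))*(1/24) = 25/(24*(-10 + w)))
√(665 + s) + n(70) = √(665 + 1217) + 25/(24*(-10 + 70)) = √1882 + (25/24)/60 = √1882 + (25/24)*(1/60) = √1882 + 5/288 = 5/288 + √1882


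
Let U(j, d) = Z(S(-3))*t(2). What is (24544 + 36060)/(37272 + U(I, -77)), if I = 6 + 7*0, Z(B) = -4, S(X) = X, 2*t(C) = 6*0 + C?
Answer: 15151/9317 ≈ 1.6262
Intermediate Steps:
t(C) = C/2 (t(C) = (6*0 + C)/2 = (0 + C)/2 = C/2)
I = 6 (I = 6 + 0 = 6)
U(j, d) = -4 (U(j, d) = -2*2 = -4*1 = -4)
(24544 + 36060)/(37272 + U(I, -77)) = (24544 + 36060)/(37272 - 4) = 60604/37268 = 60604*(1/37268) = 15151/9317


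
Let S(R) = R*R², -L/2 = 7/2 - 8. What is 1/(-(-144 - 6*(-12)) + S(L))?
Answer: 1/801 ≈ 0.0012484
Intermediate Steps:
L = 9 (L = -2*(7/2 - 8) = -2*(-9/2) = 9)
S(R) = R³
1/(-(-144 - 6*(-12)) + S(L)) = 1/(-(-144 - 6*(-12)) + 9³) = 1/(-(-144 + 72) + 729) = 1/(-1*(-72) + 729) = 1/(72 + 729) = 1/801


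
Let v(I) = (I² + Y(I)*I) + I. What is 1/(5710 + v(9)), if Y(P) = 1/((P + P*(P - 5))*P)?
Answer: 45/261001 ≈ 0.00017241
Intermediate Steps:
Y(P) = 1/(P*(P + P*(-5 + P))) (Y(P) = 1/((P + P*(-5 + P))*P) = 1/(P*(P + P*(-5 + P))))
v(I) = I + I² + 1/(I*(-4 + I)) (v(I) = (I² + (1/(I²*(-4 + I)))*I) + I = (I² + 1/(I*(-4 + I))) + I = I + I² + 1/(I*(-4 + I)))
1/(5710 + v(9)) = 1/(5710 + (1 + 9²*(1 + 9)*(-4 + 9))/(9*(-4 + 9))) = 1/(5710 + (⅑)*(1 + 81*10*5)/5) = 1/(5710 + (⅑)*(⅕)*(1 + 4050)) = 1/(5710 + (⅑)*(⅕)*4051) = 1/(5710 + 4051/45) = 1/(261001/45) = 45/261001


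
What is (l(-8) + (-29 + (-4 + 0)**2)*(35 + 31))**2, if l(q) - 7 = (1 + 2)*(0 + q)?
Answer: 765625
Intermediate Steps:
l(q) = 7 + 3*q (l(q) = 7 + (1 + 2)*(0 + q) = 7 + 3*q)
(l(-8) + (-29 + (-4 + 0)**2)*(35 + 31))**2 = ((7 + 3*(-8)) + (-29 + (-4 + 0)**2)*(35 + 31))**2 = ((7 - 24) + (-29 + (-4)**2)*66)**2 = (-17 + (-29 + 16)*66)**2 = (-17 - 13*66)**2 = (-17 - 858)**2 = (-875)**2 = 765625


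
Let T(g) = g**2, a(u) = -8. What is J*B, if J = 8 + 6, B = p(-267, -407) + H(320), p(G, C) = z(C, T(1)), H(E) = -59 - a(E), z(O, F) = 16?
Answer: -490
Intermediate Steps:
H(E) = -51 (H(E) = -59 - 1*(-8) = -59 + 8 = -51)
p(G, C) = 16
B = -35 (B = 16 - 51 = -35)
J = 14
J*B = 14*(-35) = -490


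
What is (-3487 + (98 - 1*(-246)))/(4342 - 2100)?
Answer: -3143/2242 ≈ -1.4019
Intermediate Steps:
(-3487 + (98 - 1*(-246)))/(4342 - 2100) = (-3487 + (98 + 246))/2242 = (-3487 + 344)*(1/2242) = -3143*1/2242 = -3143/2242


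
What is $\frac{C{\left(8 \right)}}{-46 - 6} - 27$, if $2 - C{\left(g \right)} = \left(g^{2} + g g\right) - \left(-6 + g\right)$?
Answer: $- \frac{320}{13} \approx -24.615$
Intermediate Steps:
$C{\left(g \right)} = -4 + g - 2 g^{2}$ ($C{\left(g \right)} = 2 - \left(\left(g^{2} + g g\right) - \left(-6 + g\right)\right) = 2 - \left(\left(g^{2} + g^{2}\right) - \left(-6 + g\right)\right) = 2 - \left(2 g^{2} - \left(-6 + g\right)\right) = 2 - \left(6 - g + 2 g^{2}\right) = -4 + g - 2 g^{2}$)
$\frac{C{\left(8 \right)}}{-46 - 6} - 27 = \frac{-4 + 8 - 2 \cdot 8^{2}}{-46 - 6} - 27 = \frac{-4 + 8 - 128}{-52} - 27 = \left(-4 + 8 - 128\right) \left(- \frac{1}{52}\right) - 27 = \left(-124\right) \left(- \frac{1}{52}\right) - 27 = \frac{31}{13} - 27 = - \frac{320}{13}$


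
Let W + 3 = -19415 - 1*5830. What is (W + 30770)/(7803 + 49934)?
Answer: 5522/57737 ≈ 0.095641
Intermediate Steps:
W = -25248 (W = -3 + (-19415 - 1*5830) = -3 + (-19415 - 5830) = -3 - 25245 = -25248)
(W + 30770)/(7803 + 49934) = (-25248 + 30770)/(7803 + 49934) = 5522/57737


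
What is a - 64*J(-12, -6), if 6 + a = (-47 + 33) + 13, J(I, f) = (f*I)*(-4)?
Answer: 18425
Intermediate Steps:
J(I, f) = -4*I*f (J(I, f) = (I*f)*(-4) = -4*I*f)
a = -7 (a = -6 + ((-47 + 33) + 13) = -6 + (-14 + 13) = -6 - 1 = -7)
a - 64*J(-12, -6) = -7 - (-256)*(-12)*(-6) = -7 - 64*(-288) = -7 + 18432 = 18425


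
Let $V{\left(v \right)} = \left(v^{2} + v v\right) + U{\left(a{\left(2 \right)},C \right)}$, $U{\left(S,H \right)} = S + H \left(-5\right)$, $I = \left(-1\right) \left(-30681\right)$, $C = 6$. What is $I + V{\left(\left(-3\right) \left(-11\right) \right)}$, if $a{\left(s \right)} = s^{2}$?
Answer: $32833$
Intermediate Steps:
$I = 30681$
$U{\left(S,H \right)} = S - 5 H$
$V{\left(v \right)} = -26 + 2 v^{2}$ ($V{\left(v \right)} = \left(v^{2} + v v\right) + \left(2^{2} - 30\right) = \left(v^{2} + v^{2}\right) + \left(4 - 30\right) = 2 v^{2} - 26 = -26 + 2 v^{2}$)
$I + V{\left(\left(-3\right) \left(-11\right) \right)} = 30681 - \left(26 - 2 \left(\left(-3\right) \left(-11\right)\right)^{2}\right) = 30681 - \left(26 - 2 \cdot 33^{2}\right) = 30681 + \left(-26 + 2 \cdot 1089\right) = 30681 + \left(-26 + 2178\right) = 30681 + 2152 = 32833$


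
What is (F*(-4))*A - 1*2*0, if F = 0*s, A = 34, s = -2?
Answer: 0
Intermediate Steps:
F = 0 (F = 0*(-2) = 0)
(F*(-4))*A - 1*2*0 = (0*(-4))*34 - 1*2*0 = 0*34 - 2*0 = 0 + 0 = 0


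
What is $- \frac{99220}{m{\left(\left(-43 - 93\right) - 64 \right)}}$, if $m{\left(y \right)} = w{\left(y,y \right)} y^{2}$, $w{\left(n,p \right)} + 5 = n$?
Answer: $\frac{121}{10000} \approx 0.0121$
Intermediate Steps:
$w{\left(n,p \right)} = -5 + n$
$m{\left(y \right)} = y^{2} \left(-5 + y\right)$ ($m{\left(y \right)} = \left(-5 + y\right) y^{2} = y^{2} \left(-5 + y\right)$)
$- \frac{99220}{m{\left(\left(-43 - 93\right) - 64 \right)}} = - \frac{99220}{\left(\left(-43 - 93\right) - 64\right)^{2} \left(-5 - 200\right)} = - \frac{99220}{\left(-136 - 64\right)^{2} \left(-5 - 200\right)} = - \frac{99220}{\left(-200\right)^{2} \left(-5 - 200\right)} = - \frac{99220}{40000 \left(-205\right)} = - \frac{99220}{-8200000} = \left(-99220\right) \left(- \frac{1}{8200000}\right) = \frac{121}{10000}$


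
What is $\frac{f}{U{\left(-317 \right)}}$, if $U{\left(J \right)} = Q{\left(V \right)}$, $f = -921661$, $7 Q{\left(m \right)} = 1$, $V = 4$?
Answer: $-6451627$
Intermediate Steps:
$Q{\left(m \right)} = \frac{1}{7}$ ($Q{\left(m \right)} = \frac{1}{7} \cdot 1 = \frac{1}{7}$)
$U{\left(J \right)} = \frac{1}{7}$
$\frac{f}{U{\left(-317 \right)}} = - 921661 \frac{1}{\frac{1}{7}} = \left(-921661\right) 7 = -6451627$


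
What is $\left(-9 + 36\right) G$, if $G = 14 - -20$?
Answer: $918$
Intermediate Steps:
$G = 34$ ($G = 14 + 20 = 34$)
$\left(-9 + 36\right) G = \left(-9 + 36\right) 34 = 27 \cdot 34 = 918$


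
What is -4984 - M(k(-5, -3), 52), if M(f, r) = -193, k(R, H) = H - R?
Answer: -4791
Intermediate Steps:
-4984 - M(k(-5, -3), 52) = -4984 - 1*(-193) = -4984 + 193 = -4791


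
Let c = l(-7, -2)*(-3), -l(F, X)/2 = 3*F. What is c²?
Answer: 15876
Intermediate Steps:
l(F, X) = -6*F
c = -126 (c = -6*(-7)*(-3) = 42*(-3) = -126)
c² = (-126)² = 15876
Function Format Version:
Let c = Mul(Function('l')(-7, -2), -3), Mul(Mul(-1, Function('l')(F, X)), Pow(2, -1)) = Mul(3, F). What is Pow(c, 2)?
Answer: 15876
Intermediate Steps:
Function('l')(F, X) = Mul(-6, F) (Function('l')(F, X) = Mul(-2, Mul(3, F)) = Mul(-6, F))
c = -126 (c = Mul(Mul(-6, -7), -3) = Mul(42, -3) = -126)
Pow(c, 2) = Pow(-126, 2) = 15876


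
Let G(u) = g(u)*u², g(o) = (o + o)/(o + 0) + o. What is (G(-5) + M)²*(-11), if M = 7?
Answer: -50864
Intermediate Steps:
g(o) = 2 + o (g(o) = (2*o)/o + o = 2 + o)
G(u) = u²*(2 + u) (G(u) = (2 + u)*u² = u²*(2 + u))
(G(-5) + M)²*(-11) = ((-5)²*(2 - 5) + 7)²*(-11) = (25*(-3) + 7)²*(-11) = (-75 + 7)²*(-11) = (-68)²*(-11) = 4624*(-11) = -50864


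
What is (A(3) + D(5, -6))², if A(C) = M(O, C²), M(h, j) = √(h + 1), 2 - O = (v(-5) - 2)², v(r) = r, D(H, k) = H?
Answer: (5 + I*√46)² ≈ -21.0 + 67.823*I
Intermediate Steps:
O = -47 (O = 2 - (-5 - 2)² = 2 - 1*(-7)² = 2 - 1*49 = 2 - 49 = -47)
M(h, j) = √(1 + h)
A(C) = I*√46 (A(C) = √(1 - 47) = √(-46) = I*√46)
(A(3) + D(5, -6))² = (I*√46 + 5)² = (5 + I*√46)²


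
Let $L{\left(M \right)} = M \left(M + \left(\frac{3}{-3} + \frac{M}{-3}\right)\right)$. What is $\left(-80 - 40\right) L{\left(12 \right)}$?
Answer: $-10080$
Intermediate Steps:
$L{\left(M \right)} = M \left(-1 + \frac{2 M}{3}\right)$ ($L{\left(M \right)} = M \left(M + \left(3 \left(- \frac{1}{3}\right) + M \left(- \frac{1}{3}\right)\right)\right) = M \left(M - \left(1 + \frac{M}{3}\right)\right) = M \left(-1 + \frac{2 M}{3}\right)$)
$\left(-80 - 40\right) L{\left(12 \right)} = \left(-80 - 40\right) \frac{1}{3} \cdot 12 \left(-3 + 2 \cdot 12\right) = \left(-80 + \left(-59 + 19\right)\right) \frac{1}{3} \cdot 12 \left(-3 + 24\right) = \left(-80 - 40\right) \frac{1}{3} \cdot 12 \cdot 21 = \left(-120\right) 84 = -10080$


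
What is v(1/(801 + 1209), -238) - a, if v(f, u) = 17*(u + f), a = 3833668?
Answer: -7713805123/2010 ≈ -3.8377e+6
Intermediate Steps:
v(f, u) = 17*f + 17*u (v(f, u) = 17*(f + u) = 17*f + 17*u)
v(1/(801 + 1209), -238) - a = (17/(801 + 1209) + 17*(-238)) - 1*3833668 = (17/2010 - 4046) - 3833668 = -8132443/2010 - 3833668 = -7713805123/2010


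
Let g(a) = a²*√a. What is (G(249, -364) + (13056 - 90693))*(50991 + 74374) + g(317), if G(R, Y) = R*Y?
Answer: -21095544645 + 100489*√317 ≈ -2.1094e+10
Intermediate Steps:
g(a) = a^(5/2)
(G(249, -364) + (13056 - 90693))*(50991 + 74374) + g(317) = (249*(-364) + (13056 - 90693))*(50991 + 74374) + 317^(5/2) = (-90636 - 77637)*125365 + 100489*√317 = -168273*125365 + 100489*√317 = -21095544645 + 100489*√317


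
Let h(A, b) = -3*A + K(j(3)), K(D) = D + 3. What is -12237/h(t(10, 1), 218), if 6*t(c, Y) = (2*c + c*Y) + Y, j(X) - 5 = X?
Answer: 8158/3 ≈ 2719.3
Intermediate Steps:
j(X) = 5 + X
t(c, Y) = c/3 + Y/6 + Y*c/6 (t(c, Y) = ((2*c + c*Y) + Y)/6 = ((2*c + Y*c) + Y)/6 = (Y + 2*c + Y*c)/6 = c/3 + Y/6 + Y*c/6)
K(D) = 3 + D
h(A, b) = 11 - 3*A (h(A, b) = -3*A + (3 + (5 + 3)) = -3*A + (3 + 8) = -3*A + 11 = 11 - 3*A)
-12237/h(t(10, 1), 218) = -12237/(11 - 3*((⅓)*10 + (⅙)*1 + (⅙)*1*10)) = -12237/(11 - 3*(10/3 + ⅙ + 5/3)) = -12237/(11 - 3*31/6) = -12237/(11 - 31/2) = -12237/(-9/2) = -12237*(-2/9) = 8158/3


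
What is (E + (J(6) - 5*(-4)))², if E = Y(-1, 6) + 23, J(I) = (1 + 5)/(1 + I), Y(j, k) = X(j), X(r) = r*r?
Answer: 98596/49 ≈ 2012.2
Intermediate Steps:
X(r) = r²
Y(j, k) = j²
J(I) = 6/(1 + I)
E = 24 (E = (-1)² + 23 = 1 + 23 = 24)
(E + (J(6) - 5*(-4)))² = (24 + (6/(1 + 6) - 5*(-4)))² = (24 + (6/7 + 20))² = (24 + 146/7)² = (314/7)² = 98596/49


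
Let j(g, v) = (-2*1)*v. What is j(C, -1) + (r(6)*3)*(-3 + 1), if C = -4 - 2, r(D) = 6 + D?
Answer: -70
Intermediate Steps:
C = -6
j(g, v) = -2*v
j(C, -1) + (r(6)*3)*(-3 + 1) = -2*(-1) + ((6 + 6)*3)*(-3 + 1) = 2 + (12*3)*(-2) = 2 + 36*(-2) = 2 - 72 = -70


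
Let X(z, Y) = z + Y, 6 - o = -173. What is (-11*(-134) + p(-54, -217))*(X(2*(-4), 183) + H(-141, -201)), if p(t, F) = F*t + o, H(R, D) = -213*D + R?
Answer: 572907237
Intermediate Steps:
o = 179 (o = 6 - 1*(-173) = 6 + 173 = 179)
H(R, D) = R - 213*D
p(t, F) = 179 + F*t (p(t, F) = F*t + 179 = 179 + F*t)
X(z, Y) = Y + z
(-11*(-134) + p(-54, -217))*(X(2*(-4), 183) + H(-141, -201)) = (-11*(-134) + (179 - 217*(-54)))*((183 + 2*(-4)) + (-141 - 213*(-201))) = (1474 + (179 + 11718))*((183 - 8) + (-141 + 42813)) = (1474 + 11897)*(175 + 42672) = 13371*42847 = 572907237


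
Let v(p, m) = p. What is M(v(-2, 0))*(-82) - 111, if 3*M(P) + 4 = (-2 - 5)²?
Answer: -1341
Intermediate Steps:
M(P) = 15 (M(P) = -4/3 + (-2 - 5)²/3 = -4/3 + (⅓)*(-7)² = -4/3 + (⅓)*49 = -4/3 + 49/3 = 15)
M(v(-2, 0))*(-82) - 111 = 15*(-82) - 111 = -1230 - 111 = -1341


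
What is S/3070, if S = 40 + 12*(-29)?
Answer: -154/1535 ≈ -0.10033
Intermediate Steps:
S = -308 (S = 40 - 348 = -308)
S/3070 = -308/3070 = -308*1/3070 = -154/1535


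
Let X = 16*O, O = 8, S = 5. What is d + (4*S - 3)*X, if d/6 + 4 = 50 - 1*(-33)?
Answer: 2650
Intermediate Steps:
d = 474 (d = -24 + 6*(50 - 1*(-33)) = -24 + 6*(50 + 33) = -24 + 6*83 = -24 + 498 = 474)
X = 128 (X = 16*8 = 128)
d + (4*S - 3)*X = 474 + (4*5 - 3)*128 = 474 + (20 - 3)*128 = 474 + 17*128 = 474 + 2176 = 2650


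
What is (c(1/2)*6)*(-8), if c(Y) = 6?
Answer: -288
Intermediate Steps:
(c(1/2)*6)*(-8) = (6*6)*(-8) = 36*(-8) = -288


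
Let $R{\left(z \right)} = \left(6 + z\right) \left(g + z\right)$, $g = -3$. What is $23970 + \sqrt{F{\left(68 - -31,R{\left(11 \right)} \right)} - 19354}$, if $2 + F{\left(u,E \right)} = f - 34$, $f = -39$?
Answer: $23970 + i \sqrt{19429} \approx 23970.0 + 139.39 i$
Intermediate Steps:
$R{\left(z \right)} = \left(-3 + z\right) \left(6 + z\right)$ ($R{\left(z \right)} = \left(6 + z\right) \left(-3 + z\right) = \left(-3 + z\right) \left(6 + z\right)$)
$F{\left(u,E \right)} = -75$ ($F{\left(u,E \right)} = -2 - 73 = -75$)
$23970 + \sqrt{F{\left(68 - -31,R{\left(11 \right)} \right)} - 19354} = 23970 + \sqrt{-75 - 19354} = 23970 + \sqrt{-19429} = 23970 + i \sqrt{19429}$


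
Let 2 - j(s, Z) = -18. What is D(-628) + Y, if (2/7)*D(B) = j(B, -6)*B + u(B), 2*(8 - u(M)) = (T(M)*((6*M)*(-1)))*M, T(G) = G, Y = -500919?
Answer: -2601112947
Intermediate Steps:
j(s, Z) = 20 (j(s, Z) = 2 - 1*(-18) = 2 + 18 = 20)
u(M) = 8 + 3*M³ (u(M) = 8 - M*((6*M)*(-1))*M/2 = 8 - M*(-6*M)*M/2 = 8 - (-6*M²)*M/2 = 8 - (-3)*M³ = 8 + 3*M³)
D(B) = 28 + 70*B + 21*B³/2 (D(B) = 7*(20*B + (8 + 3*B³))/2 = 7*(8 + 3*B³ + 20*B)/2 = 28 + 70*B + 21*B³/2)
D(-628) + Y = (28 + 70*(-628) + (21/2)*(-628)³) - 500919 = (28 - 43960 + (21/2)*(-247673152)) - 500919 = (28 - 43960 - 2600568096) - 500919 = -2600612028 - 500919 = -2601112947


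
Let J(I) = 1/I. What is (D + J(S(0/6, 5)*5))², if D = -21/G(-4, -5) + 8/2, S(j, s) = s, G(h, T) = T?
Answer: 42436/625 ≈ 67.898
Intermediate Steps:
D = 41/5 (D = -21/(-5) + 8/2 = -21*(-⅕) + 8*(½) = 21/5 + 4 = 41/5 ≈ 8.2000)
(D + J(S(0/6, 5)*5))² = (41/5 + 1/(5*5))² = (41/5 + 1/25)² = (206/25)² = 42436/625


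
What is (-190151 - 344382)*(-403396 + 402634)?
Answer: 407314146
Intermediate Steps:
(-190151 - 344382)*(-403396 + 402634) = -534533*(-762) = 407314146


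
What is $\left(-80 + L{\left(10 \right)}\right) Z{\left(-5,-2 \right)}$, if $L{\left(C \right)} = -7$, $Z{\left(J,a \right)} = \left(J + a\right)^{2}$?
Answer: $-4263$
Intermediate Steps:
$\left(-80 + L{\left(10 \right)}\right) Z{\left(-5,-2 \right)} = \left(-80 - 7\right) \left(-5 - 2\right)^{2} = - 87 \left(-7\right)^{2} = \left(-87\right) 49 = -4263$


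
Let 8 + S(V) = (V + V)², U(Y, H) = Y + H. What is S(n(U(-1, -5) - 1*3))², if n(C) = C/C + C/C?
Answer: 64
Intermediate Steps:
U(Y, H) = H + Y
n(C) = 2 (n(C) = 1 + 1 = 2)
S(V) = -8 + 4*V² (S(V) = -8 + (V + V)² = -8 + (2*V)² = -8 + 4*V²)
S(n(U(-1, -5) - 1*3))² = (-8 + 4*2²)² = (-8 + 4*4)² = (-8 + 16)² = 8² = 64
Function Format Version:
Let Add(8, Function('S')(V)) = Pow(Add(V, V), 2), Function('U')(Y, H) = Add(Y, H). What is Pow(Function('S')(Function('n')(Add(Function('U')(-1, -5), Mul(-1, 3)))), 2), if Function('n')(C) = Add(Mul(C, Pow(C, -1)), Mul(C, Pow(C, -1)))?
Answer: 64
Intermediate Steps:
Function('U')(Y, H) = Add(H, Y)
Function('n')(C) = 2 (Function('n')(C) = Add(1, 1) = 2)
Function('S')(V) = Add(-8, Mul(4, Pow(V, 2))) (Function('S')(V) = Add(-8, Pow(Add(V, V), 2)) = Add(-8, Pow(Mul(2, V), 2)) = Add(-8, Mul(4, Pow(V, 2))))
Pow(Function('S')(Function('n')(Add(Function('U')(-1, -5), Mul(-1, 3)))), 2) = Pow(Add(-8, Mul(4, Pow(2, 2))), 2) = Pow(Add(-8, Mul(4, 4)), 2) = Pow(Add(-8, 16), 2) = Pow(8, 2) = 64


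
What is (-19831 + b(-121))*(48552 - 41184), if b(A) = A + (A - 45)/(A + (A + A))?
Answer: -17787358960/121 ≈ -1.4700e+8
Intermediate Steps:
b(A) = A + (-45 + A)/(3*A) (b(A) = A + (-45 + A)/(A + 2*A) = A + (-45 + A)/((3*A)) = A + (-45 + A)*(1/(3*A)) = A + (-45 + A)/(3*A))
(-19831 + b(-121))*(48552 - 41184) = (-19831 + (⅓ - 121 - 15/(-121)))*(48552 - 41184) = (-19831 + (⅓ - 121 - 15*(-1/121)))*7368 = (-19831 + (⅓ - 121 + 15/121))*7368 = (-19831 - 43757/363)*7368 = -7242410/363*7368 = -17787358960/121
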